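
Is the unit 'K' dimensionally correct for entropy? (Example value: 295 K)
No

entropy has SI base units: kg * m^2 / (s^2 * K)
K does NOT reduce to kg * m^2 / (s^2 * K); a valid unit for entropy would be e.g. J/K.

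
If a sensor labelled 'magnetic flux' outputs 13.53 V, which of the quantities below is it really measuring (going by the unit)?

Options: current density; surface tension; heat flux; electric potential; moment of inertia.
electric potential

magnetic flux should have units dimensionally equivalent to kg * m^2 / (A * s^2) (e.g. Wb).
The given unit 'V' reduces to kg * m^2 / (A * s^3). Of the listed options, that is the dimensionality of electric potential.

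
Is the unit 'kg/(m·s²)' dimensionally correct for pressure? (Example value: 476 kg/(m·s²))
Yes

pressure has SI base units: kg / (m * s^2)
kg/(m·s²) reduces to the same SI base units, so it is a valid unit for pressure.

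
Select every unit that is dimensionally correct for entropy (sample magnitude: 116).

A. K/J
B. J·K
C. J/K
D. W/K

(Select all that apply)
C

entropy has SI base units: kg * m^2 / (s^2 * K)

Checking each option against kg * m^2 / (s^2 * K):
  A. K/J: ✗ does not match
  B. J·K: ✗ does not match
  C. J/K: ✓ matches
  D. W/K: ✗ does not match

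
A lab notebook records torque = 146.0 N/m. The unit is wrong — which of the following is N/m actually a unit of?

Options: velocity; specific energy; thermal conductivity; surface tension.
surface tension

torque should have units dimensionally equivalent to kg * m^2 / s^2 (e.g. N·m).
The given unit 'N/m' reduces to kg / s^2. Of the listed options, that is the dimensionality of surface tension.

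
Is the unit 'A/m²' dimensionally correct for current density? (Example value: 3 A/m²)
Yes

current density has SI base units: A / m^2
A/m² reduces to the same SI base units, so it is a valid unit for current density.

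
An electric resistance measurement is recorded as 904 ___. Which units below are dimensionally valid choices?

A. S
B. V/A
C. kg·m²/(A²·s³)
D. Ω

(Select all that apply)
B, C, D

electric resistance has SI base units: kg * m^2 / (A^2 * s^3)

Checking each option against kg * m^2 / (A^2 * s^3):
  A. S: ✗ does not match
  B. V/A: ✓ matches
  C. kg·m²/(A²·s³): ✓ matches
  D. Ω: ✓ matches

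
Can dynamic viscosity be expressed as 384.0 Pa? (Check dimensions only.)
No

dynamic viscosity has SI base units: kg / (m * s)
Pa does NOT reduce to kg / (m * s); a valid unit for dynamic viscosity would be e.g. Pa·s.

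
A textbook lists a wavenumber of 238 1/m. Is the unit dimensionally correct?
Yes

wavenumber has SI base units: 1 / m
1/m reduces to the same SI base units, so it is a valid unit for wavenumber.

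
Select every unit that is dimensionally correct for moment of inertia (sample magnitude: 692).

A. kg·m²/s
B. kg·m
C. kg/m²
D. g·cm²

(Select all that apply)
D

moment of inertia has SI base units: kg * m^2

Checking each option against kg * m^2:
  A. kg·m²/s: ✗ does not match
  B. kg·m: ✗ does not match
  C. kg/m²: ✗ does not match
  D. g·cm²: ✓ matches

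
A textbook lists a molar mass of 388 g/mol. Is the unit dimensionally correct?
Yes

molar mass has SI base units: kg / mol
g/mol reduces to the same SI base units, so it is a valid unit for molar mass.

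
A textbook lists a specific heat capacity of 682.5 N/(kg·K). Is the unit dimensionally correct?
No

specific heat capacity has SI base units: m^2 / (s^2 * K)
N/(kg·K) does NOT reduce to m^2 / (s^2 * K); a valid unit for specific heat capacity would be e.g. J/(kg·K).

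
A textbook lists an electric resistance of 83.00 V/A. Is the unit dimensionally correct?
Yes

electric resistance has SI base units: kg * m^2 / (A^2 * s^3)
V/A reduces to the same SI base units, so it is a valid unit for electric resistance.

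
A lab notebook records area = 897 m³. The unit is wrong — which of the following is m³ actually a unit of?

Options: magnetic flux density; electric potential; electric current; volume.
volume

area should have units dimensionally equivalent to m^2 (e.g. m²).
The given unit 'm³' reduces to m^3. Of the listed options, that is the dimensionality of volume.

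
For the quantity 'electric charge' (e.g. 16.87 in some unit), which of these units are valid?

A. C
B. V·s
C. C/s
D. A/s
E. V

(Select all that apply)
A

electric charge has SI base units: A * s

Checking each option against A * s:
  A. C: ✓ matches
  B. V·s: ✗ does not match
  C. C/s: ✗ does not match
  D. A/s: ✗ does not match
  E. V: ✗ does not match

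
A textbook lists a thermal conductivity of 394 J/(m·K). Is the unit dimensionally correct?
No

thermal conductivity has SI base units: kg * m / (s^3 * K)
J/(m·K) does NOT reduce to kg * m / (s^3 * K); a valid unit for thermal conductivity would be e.g. W/(m·K).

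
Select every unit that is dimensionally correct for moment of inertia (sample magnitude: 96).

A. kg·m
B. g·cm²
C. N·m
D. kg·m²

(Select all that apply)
B, D

moment of inertia has SI base units: kg * m^2

Checking each option against kg * m^2:
  A. kg·m: ✗ does not match
  B. g·cm²: ✓ matches
  C. N·m: ✗ does not match
  D. kg·m²: ✓ matches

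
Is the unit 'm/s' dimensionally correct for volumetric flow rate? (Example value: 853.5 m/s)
No

volumetric flow rate has SI base units: m^3 / s
m/s does NOT reduce to m^3 / s; a valid unit for volumetric flow rate would be e.g. m³/s.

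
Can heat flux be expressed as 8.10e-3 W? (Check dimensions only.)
No

heat flux has SI base units: kg / s^3
W does NOT reduce to kg / s^3; a valid unit for heat flux would be e.g. W/m².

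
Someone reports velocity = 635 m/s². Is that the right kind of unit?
No

velocity has SI base units: m / s
m/s² does NOT reduce to m / s; a valid unit for velocity would be e.g. m/s.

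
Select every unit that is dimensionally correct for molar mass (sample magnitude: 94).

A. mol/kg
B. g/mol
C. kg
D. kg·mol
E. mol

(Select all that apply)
B

molar mass has SI base units: kg / mol

Checking each option against kg / mol:
  A. mol/kg: ✗ does not match
  B. g/mol: ✓ matches
  C. kg: ✗ does not match
  D. kg·mol: ✗ does not match
  E. mol: ✗ does not match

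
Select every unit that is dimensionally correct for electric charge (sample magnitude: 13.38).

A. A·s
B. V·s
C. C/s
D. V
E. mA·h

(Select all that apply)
A, E

electric charge has SI base units: A * s

Checking each option against A * s:
  A. A·s: ✓ matches
  B. V·s: ✗ does not match
  C. C/s: ✗ does not match
  D. V: ✗ does not match
  E. mA·h: ✓ matches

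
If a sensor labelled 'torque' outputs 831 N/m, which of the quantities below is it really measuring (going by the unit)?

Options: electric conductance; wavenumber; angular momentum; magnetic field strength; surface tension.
surface tension

torque should have units dimensionally equivalent to kg * m^2 / s^2 (e.g. N·m).
The given unit 'N/m' reduces to kg / s^2. Of the listed options, that is the dimensionality of surface tension.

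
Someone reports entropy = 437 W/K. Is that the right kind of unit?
No

entropy has SI base units: kg * m^2 / (s^2 * K)
W/K does NOT reduce to kg * m^2 / (s^2 * K); a valid unit for entropy would be e.g. J/K.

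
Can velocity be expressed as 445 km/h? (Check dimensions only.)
Yes

velocity has SI base units: m / s
km/h reduces to the same SI base units, so it is a valid unit for velocity.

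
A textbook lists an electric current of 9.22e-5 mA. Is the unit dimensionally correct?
Yes

electric current has SI base units: A
mA reduces to the same SI base units, so it is a valid unit for electric current.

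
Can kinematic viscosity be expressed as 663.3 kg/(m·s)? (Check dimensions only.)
No

kinematic viscosity has SI base units: m^2 / s
kg/(m·s) does NOT reduce to m^2 / s; a valid unit for kinematic viscosity would be e.g. m²/s.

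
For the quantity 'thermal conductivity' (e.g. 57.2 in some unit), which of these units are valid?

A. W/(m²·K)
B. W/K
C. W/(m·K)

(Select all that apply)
C

thermal conductivity has SI base units: kg * m / (s^3 * K)

Checking each option against kg * m / (s^3 * K):
  A. W/(m²·K): ✗ does not match
  B. W/K: ✗ does not match
  C. W/(m·K): ✓ matches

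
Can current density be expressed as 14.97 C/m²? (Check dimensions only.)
No

current density has SI base units: A / m^2
C/m² does NOT reduce to A / m^2; a valid unit for current density would be e.g. A/m².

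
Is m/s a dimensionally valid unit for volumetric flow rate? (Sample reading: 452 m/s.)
No

volumetric flow rate has SI base units: m^3 / s
m/s does NOT reduce to m^3 / s; a valid unit for volumetric flow rate would be e.g. m³/s.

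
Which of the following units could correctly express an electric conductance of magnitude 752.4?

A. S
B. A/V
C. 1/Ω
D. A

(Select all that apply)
A, B, C

electric conductance has SI base units: A^2 * s^3 / (kg * m^2)

Checking each option against A^2 * s^3 / (kg * m^2):
  A. S: ✓ matches
  B. A/V: ✓ matches
  C. 1/Ω: ✓ matches
  D. A: ✗ does not match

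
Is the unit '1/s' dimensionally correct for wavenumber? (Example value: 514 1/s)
No

wavenumber has SI base units: 1 / m
1/s does NOT reduce to 1 / m; a valid unit for wavenumber would be e.g. 1/m.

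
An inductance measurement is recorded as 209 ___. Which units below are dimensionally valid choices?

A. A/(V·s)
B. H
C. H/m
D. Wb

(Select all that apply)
B

inductance has SI base units: kg * m^2 / (A^2 * s^2)

Checking each option against kg * m^2 / (A^2 * s^2):
  A. A/(V·s): ✗ does not match
  B. H: ✓ matches
  C. H/m: ✗ does not match
  D. Wb: ✗ does not match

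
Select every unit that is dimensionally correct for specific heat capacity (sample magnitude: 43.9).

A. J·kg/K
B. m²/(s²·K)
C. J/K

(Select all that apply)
B

specific heat capacity has SI base units: m^2 / (s^2 * K)

Checking each option against m^2 / (s^2 * K):
  A. J·kg/K: ✗ does not match
  B. m²/(s²·K): ✓ matches
  C. J/K: ✗ does not match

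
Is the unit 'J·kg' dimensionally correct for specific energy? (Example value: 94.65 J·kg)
No

specific energy has SI base units: m^2 / s^2
J·kg does NOT reduce to m^2 / s^2; a valid unit for specific energy would be e.g. J/kg.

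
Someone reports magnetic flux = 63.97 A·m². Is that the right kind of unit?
No

magnetic flux has SI base units: kg * m^2 / (A * s^2)
A·m² does NOT reduce to kg * m^2 / (A * s^2); a valid unit for magnetic flux would be e.g. Wb.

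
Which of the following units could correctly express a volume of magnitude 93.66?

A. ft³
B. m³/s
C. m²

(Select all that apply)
A

volume has SI base units: m^3

Checking each option against m^3:
  A. ft³: ✓ matches
  B. m³/s: ✗ does not match
  C. m²: ✗ does not match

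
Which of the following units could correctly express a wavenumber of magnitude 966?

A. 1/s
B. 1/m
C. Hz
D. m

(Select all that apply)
B

wavenumber has SI base units: 1 / m

Checking each option against 1 / m:
  A. 1/s: ✗ does not match
  B. 1/m: ✓ matches
  C. Hz: ✗ does not match
  D. m: ✗ does not match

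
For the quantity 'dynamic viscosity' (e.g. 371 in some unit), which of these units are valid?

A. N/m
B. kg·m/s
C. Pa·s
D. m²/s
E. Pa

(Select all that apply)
C

dynamic viscosity has SI base units: kg / (m * s)

Checking each option against kg / (m * s):
  A. N/m: ✗ does not match
  B. kg·m/s: ✗ does not match
  C. Pa·s: ✓ matches
  D. m²/s: ✗ does not match
  E. Pa: ✗ does not match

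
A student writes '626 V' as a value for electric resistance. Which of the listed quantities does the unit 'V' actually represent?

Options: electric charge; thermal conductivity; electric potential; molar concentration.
electric potential

electric resistance should have units dimensionally equivalent to kg * m^2 / (A^2 * s^3) (e.g. Ω).
The given unit 'V' reduces to kg * m^2 / (A * s^3). Of the listed options, that is the dimensionality of electric potential.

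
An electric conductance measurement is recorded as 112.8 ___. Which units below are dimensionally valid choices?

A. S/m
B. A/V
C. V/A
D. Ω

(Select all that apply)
B

electric conductance has SI base units: A^2 * s^3 / (kg * m^2)

Checking each option against A^2 * s^3 / (kg * m^2):
  A. S/m: ✗ does not match
  B. A/V: ✓ matches
  C. V/A: ✗ does not match
  D. Ω: ✗ does not match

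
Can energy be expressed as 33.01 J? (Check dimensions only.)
Yes

energy has SI base units: kg * m^2 / s^2
J reduces to the same SI base units, so it is a valid unit for energy.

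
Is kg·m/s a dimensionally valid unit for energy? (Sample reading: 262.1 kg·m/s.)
No

energy has SI base units: kg * m^2 / s^2
kg·m/s does NOT reduce to kg * m^2 / s^2; a valid unit for energy would be e.g. J.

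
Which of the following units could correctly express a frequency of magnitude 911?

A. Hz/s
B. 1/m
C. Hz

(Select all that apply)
C

frequency has SI base units: 1 / s

Checking each option against 1 / s:
  A. Hz/s: ✗ does not match
  B. 1/m: ✗ does not match
  C. Hz: ✓ matches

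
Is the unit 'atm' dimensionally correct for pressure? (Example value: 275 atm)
Yes

pressure has SI base units: kg / (m * s^2)
atm reduces to the same SI base units, so it is a valid unit for pressure.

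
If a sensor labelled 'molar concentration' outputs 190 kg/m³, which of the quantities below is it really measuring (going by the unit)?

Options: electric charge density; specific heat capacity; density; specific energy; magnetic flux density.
density

molar concentration should have units dimensionally equivalent to mol / m^3 (e.g. mol/m³).
The given unit 'kg/m³' reduces to kg / m^3. Of the listed options, that is the dimensionality of density.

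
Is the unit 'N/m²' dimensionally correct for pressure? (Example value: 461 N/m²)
Yes

pressure has SI base units: kg / (m * s^2)
N/m² reduces to the same SI base units, so it is a valid unit for pressure.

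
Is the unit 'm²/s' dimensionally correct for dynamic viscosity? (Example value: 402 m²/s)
No

dynamic viscosity has SI base units: kg / (m * s)
m²/s does NOT reduce to kg / (m * s); a valid unit for dynamic viscosity would be e.g. Pa·s.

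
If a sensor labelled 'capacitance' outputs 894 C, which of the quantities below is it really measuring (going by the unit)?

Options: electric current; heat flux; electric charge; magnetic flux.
electric charge

capacitance should have units dimensionally equivalent to A^2 * s^4 / (kg * m^2) (e.g. F).
The given unit 'C' reduces to A * s. Of the listed options, that is the dimensionality of electric charge.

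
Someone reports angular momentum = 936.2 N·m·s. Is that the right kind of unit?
Yes

angular momentum has SI base units: kg * m^2 / s
N·m·s reduces to the same SI base units, so it is a valid unit for angular momentum.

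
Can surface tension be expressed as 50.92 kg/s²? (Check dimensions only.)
Yes

surface tension has SI base units: kg / s^2
kg/s² reduces to the same SI base units, so it is a valid unit for surface tension.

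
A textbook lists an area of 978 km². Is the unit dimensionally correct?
Yes

area has SI base units: m^2
km² reduces to the same SI base units, so it is a valid unit for area.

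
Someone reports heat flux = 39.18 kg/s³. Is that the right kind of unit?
Yes

heat flux has SI base units: kg / s^3
kg/s³ reduces to the same SI base units, so it is a valid unit for heat flux.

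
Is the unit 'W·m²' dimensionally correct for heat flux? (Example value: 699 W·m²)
No

heat flux has SI base units: kg / s^3
W·m² does NOT reduce to kg / s^3; a valid unit for heat flux would be e.g. W/m².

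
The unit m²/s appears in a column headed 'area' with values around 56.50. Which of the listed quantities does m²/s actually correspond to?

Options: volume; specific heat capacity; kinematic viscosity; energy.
kinematic viscosity

area should have units dimensionally equivalent to m^2 (e.g. m²).
The given unit 'm²/s' reduces to m^2 / s. Of the listed options, that is the dimensionality of kinematic viscosity.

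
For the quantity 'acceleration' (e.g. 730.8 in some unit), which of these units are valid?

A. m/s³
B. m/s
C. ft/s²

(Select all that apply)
C

acceleration has SI base units: m / s^2

Checking each option against m / s^2:
  A. m/s³: ✗ does not match
  B. m/s: ✗ does not match
  C. ft/s²: ✓ matches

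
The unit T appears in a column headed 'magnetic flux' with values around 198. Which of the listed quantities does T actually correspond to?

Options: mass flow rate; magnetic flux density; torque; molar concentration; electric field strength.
magnetic flux density

magnetic flux should have units dimensionally equivalent to kg * m^2 / (A * s^2) (e.g. Wb).
The given unit 'T' reduces to kg / (A * s^2). Of the listed options, that is the dimensionality of magnetic flux density.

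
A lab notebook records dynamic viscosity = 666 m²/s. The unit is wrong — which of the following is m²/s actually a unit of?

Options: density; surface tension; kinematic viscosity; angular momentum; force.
kinematic viscosity

dynamic viscosity should have units dimensionally equivalent to kg / (m * s) (e.g. Pa·s).
The given unit 'm²/s' reduces to m^2 / s. Of the listed options, that is the dimensionality of kinematic viscosity.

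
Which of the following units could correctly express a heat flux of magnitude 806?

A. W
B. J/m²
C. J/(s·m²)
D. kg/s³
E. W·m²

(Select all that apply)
C, D

heat flux has SI base units: kg / s^3

Checking each option against kg / s^3:
  A. W: ✗ does not match
  B. J/m²: ✗ does not match
  C. J/(s·m²): ✓ matches
  D. kg/s³: ✓ matches
  E. W·m²: ✗ does not match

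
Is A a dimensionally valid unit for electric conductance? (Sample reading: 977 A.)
No

electric conductance has SI base units: A^2 * s^3 / (kg * m^2)
A does NOT reduce to A^2 * s^3 / (kg * m^2); a valid unit for electric conductance would be e.g. S.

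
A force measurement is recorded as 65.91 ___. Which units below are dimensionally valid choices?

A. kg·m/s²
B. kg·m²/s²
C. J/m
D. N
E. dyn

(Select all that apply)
A, C, D, E

force has SI base units: kg * m / s^2

Checking each option against kg * m / s^2:
  A. kg·m/s²: ✓ matches
  B. kg·m²/s²: ✗ does not match
  C. J/m: ✓ matches
  D. N: ✓ matches
  E. dyn: ✓ matches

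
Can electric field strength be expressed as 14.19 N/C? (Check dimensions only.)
Yes

electric field strength has SI base units: kg * m / (A * s^3)
N/C reduces to the same SI base units, so it is a valid unit for electric field strength.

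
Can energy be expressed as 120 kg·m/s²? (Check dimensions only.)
No

energy has SI base units: kg * m^2 / s^2
kg·m/s² does NOT reduce to kg * m^2 / s^2; a valid unit for energy would be e.g. J.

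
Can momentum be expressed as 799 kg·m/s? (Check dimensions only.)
Yes

momentum has SI base units: kg * m / s
kg·m/s reduces to the same SI base units, so it is a valid unit for momentum.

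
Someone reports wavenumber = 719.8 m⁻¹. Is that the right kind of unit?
Yes

wavenumber has SI base units: 1 / m
m⁻¹ reduces to the same SI base units, so it is a valid unit for wavenumber.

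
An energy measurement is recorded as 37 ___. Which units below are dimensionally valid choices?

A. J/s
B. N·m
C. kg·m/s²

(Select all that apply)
B

energy has SI base units: kg * m^2 / s^2

Checking each option against kg * m^2 / s^2:
  A. J/s: ✗ does not match
  B. N·m: ✓ matches
  C. kg·m/s²: ✗ does not match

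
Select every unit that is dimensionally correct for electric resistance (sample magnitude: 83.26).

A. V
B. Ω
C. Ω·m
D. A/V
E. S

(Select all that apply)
B

electric resistance has SI base units: kg * m^2 / (A^2 * s^3)

Checking each option against kg * m^2 / (A^2 * s^3):
  A. V: ✗ does not match
  B. Ω: ✓ matches
  C. Ω·m: ✗ does not match
  D. A/V: ✗ does not match
  E. S: ✗ does not match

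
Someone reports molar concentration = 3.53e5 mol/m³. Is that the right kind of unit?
Yes

molar concentration has SI base units: mol / m^3
mol/m³ reduces to the same SI base units, so it is a valid unit for molar concentration.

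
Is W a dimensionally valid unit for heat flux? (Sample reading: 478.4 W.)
No

heat flux has SI base units: kg / s^3
W does NOT reduce to kg / s^3; a valid unit for heat flux would be e.g. W/m².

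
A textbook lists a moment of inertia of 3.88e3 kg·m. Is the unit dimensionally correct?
No

moment of inertia has SI base units: kg * m^2
kg·m does NOT reduce to kg * m^2; a valid unit for moment of inertia would be e.g. kg·m².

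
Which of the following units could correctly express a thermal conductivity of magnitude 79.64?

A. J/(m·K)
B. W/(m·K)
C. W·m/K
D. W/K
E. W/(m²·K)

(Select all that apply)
B

thermal conductivity has SI base units: kg * m / (s^3 * K)

Checking each option against kg * m / (s^3 * K):
  A. J/(m·K): ✗ does not match
  B. W/(m·K): ✓ matches
  C. W·m/K: ✗ does not match
  D. W/K: ✗ does not match
  E. W/(m²·K): ✗ does not match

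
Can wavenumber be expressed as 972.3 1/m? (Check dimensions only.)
Yes

wavenumber has SI base units: 1 / m
1/m reduces to the same SI base units, so it is a valid unit for wavenumber.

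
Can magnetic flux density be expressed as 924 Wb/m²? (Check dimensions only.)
Yes

magnetic flux density has SI base units: kg / (A * s^2)
Wb/m² reduces to the same SI base units, so it is a valid unit for magnetic flux density.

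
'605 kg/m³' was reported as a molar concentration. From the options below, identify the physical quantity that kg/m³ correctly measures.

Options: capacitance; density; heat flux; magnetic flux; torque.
density

molar concentration should have units dimensionally equivalent to mol / m^3 (e.g. mol/m³).
The given unit 'kg/m³' reduces to kg / m^3. Of the listed options, that is the dimensionality of density.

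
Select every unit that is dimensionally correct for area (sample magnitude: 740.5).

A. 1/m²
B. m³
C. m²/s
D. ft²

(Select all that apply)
D

area has SI base units: m^2

Checking each option against m^2:
  A. 1/m²: ✗ does not match
  B. m³: ✗ does not match
  C. m²/s: ✗ does not match
  D. ft²: ✓ matches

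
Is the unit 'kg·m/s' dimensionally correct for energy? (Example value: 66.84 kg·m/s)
No

energy has SI base units: kg * m^2 / s^2
kg·m/s does NOT reduce to kg * m^2 / s^2; a valid unit for energy would be e.g. J.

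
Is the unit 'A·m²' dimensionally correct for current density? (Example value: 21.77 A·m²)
No

current density has SI base units: A / m^2
A·m² does NOT reduce to A / m^2; a valid unit for current density would be e.g. A/m².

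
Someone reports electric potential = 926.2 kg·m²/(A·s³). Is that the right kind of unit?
Yes

electric potential has SI base units: kg * m^2 / (A * s^3)
kg·m²/(A·s³) reduces to the same SI base units, so it is a valid unit for electric potential.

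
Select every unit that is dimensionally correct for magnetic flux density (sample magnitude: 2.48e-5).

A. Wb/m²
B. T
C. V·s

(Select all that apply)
A, B

magnetic flux density has SI base units: kg / (A * s^2)

Checking each option against kg / (A * s^2):
  A. Wb/m²: ✓ matches
  B. T: ✓ matches
  C. V·s: ✗ does not match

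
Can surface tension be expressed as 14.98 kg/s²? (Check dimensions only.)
Yes

surface tension has SI base units: kg / s^2
kg/s² reduces to the same SI base units, so it is a valid unit for surface tension.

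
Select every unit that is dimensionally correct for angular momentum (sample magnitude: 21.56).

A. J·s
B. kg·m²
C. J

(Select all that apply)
A

angular momentum has SI base units: kg * m^2 / s

Checking each option against kg * m^2 / s:
  A. J·s: ✓ matches
  B. kg·m²: ✗ does not match
  C. J: ✗ does not match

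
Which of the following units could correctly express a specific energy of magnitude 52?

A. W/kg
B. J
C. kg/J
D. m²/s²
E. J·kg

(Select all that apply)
D

specific energy has SI base units: m^2 / s^2

Checking each option against m^2 / s^2:
  A. W/kg: ✗ does not match
  B. J: ✗ does not match
  C. kg/J: ✗ does not match
  D. m²/s²: ✓ matches
  E. J·kg: ✗ does not match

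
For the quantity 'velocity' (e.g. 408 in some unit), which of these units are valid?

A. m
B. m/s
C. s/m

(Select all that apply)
B

velocity has SI base units: m / s

Checking each option against m / s:
  A. m: ✗ does not match
  B. m/s: ✓ matches
  C. s/m: ✗ does not match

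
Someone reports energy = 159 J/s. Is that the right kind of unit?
No

energy has SI base units: kg * m^2 / s^2
J/s does NOT reduce to kg * m^2 / s^2; a valid unit for energy would be e.g. J.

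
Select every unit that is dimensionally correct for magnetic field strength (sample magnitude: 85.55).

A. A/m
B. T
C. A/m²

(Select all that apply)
A

magnetic field strength has SI base units: A / m

Checking each option against A / m:
  A. A/m: ✓ matches
  B. T: ✗ does not match
  C. A/m²: ✗ does not match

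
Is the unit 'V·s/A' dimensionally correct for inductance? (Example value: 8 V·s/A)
Yes

inductance has SI base units: kg * m^2 / (A^2 * s^2)
V·s/A reduces to the same SI base units, so it is a valid unit for inductance.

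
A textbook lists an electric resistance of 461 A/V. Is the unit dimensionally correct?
No

electric resistance has SI base units: kg * m^2 / (A^2 * s^3)
A/V does NOT reduce to kg * m^2 / (A^2 * s^3); a valid unit for electric resistance would be e.g. Ω.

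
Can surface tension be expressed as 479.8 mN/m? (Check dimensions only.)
Yes

surface tension has SI base units: kg / s^2
mN/m reduces to the same SI base units, so it is a valid unit for surface tension.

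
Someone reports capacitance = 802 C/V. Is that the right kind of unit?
Yes

capacitance has SI base units: A^2 * s^4 / (kg * m^2)
C/V reduces to the same SI base units, so it is a valid unit for capacitance.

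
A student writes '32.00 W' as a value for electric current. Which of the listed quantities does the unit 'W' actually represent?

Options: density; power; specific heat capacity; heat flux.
power

electric current should have units dimensionally equivalent to A (e.g. A).
The given unit 'W' reduces to kg * m^2 / s^3. Of the listed options, that is the dimensionality of power.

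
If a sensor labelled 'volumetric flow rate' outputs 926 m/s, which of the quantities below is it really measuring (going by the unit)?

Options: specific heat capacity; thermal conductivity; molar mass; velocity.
velocity

volumetric flow rate should have units dimensionally equivalent to m^3 / s (e.g. m³/s).
The given unit 'm/s' reduces to m / s. Of the listed options, that is the dimensionality of velocity.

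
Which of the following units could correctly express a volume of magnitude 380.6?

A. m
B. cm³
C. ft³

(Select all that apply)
B, C

volume has SI base units: m^3

Checking each option against m^3:
  A. m: ✗ does not match
  B. cm³: ✓ matches
  C. ft³: ✓ matches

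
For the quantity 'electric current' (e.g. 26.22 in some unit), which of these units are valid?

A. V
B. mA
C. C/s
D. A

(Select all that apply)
B, C, D

electric current has SI base units: A

Checking each option against A:
  A. V: ✗ does not match
  B. mA: ✓ matches
  C. C/s: ✓ matches
  D. A: ✓ matches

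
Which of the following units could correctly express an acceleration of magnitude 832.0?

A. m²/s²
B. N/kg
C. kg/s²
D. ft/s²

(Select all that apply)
B, D

acceleration has SI base units: m / s^2

Checking each option against m / s^2:
  A. m²/s²: ✗ does not match
  B. N/kg: ✓ matches
  C. kg/s²: ✗ does not match
  D. ft/s²: ✓ matches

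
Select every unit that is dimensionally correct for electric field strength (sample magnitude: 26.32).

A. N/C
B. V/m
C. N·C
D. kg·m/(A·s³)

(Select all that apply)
A, B, D

electric field strength has SI base units: kg * m / (A * s^3)

Checking each option against kg * m / (A * s^3):
  A. N/C: ✓ matches
  B. V/m: ✓ matches
  C. N·C: ✗ does not match
  D. kg·m/(A·s³): ✓ matches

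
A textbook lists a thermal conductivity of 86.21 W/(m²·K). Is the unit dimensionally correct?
No

thermal conductivity has SI base units: kg * m / (s^3 * K)
W/(m²·K) does NOT reduce to kg * m / (s^3 * K); a valid unit for thermal conductivity would be e.g. W/(m·K).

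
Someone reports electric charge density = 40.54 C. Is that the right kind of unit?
No

electric charge density has SI base units: A * s / m^3
C does NOT reduce to A * s / m^3; a valid unit for electric charge density would be e.g. C/m³.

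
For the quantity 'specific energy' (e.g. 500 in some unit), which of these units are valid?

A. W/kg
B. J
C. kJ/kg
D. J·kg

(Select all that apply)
C

specific energy has SI base units: m^2 / s^2

Checking each option against m^2 / s^2:
  A. W/kg: ✗ does not match
  B. J: ✗ does not match
  C. kJ/kg: ✓ matches
  D. J·kg: ✗ does not match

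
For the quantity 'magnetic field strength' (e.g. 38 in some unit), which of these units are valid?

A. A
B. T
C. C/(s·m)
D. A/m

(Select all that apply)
C, D

magnetic field strength has SI base units: A / m

Checking each option against A / m:
  A. A: ✗ does not match
  B. T: ✗ does not match
  C. C/(s·m): ✓ matches
  D. A/m: ✓ matches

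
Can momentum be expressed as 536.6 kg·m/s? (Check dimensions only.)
Yes

momentum has SI base units: kg * m / s
kg·m/s reduces to the same SI base units, so it is a valid unit for momentum.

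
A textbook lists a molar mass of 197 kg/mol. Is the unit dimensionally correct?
Yes

molar mass has SI base units: kg / mol
kg/mol reduces to the same SI base units, so it is a valid unit for molar mass.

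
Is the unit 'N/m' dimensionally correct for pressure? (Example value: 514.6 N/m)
No

pressure has SI base units: kg / (m * s^2)
N/m does NOT reduce to kg / (m * s^2); a valid unit for pressure would be e.g. Pa.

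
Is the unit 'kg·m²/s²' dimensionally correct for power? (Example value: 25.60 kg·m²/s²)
No

power has SI base units: kg * m^2 / s^3
kg·m²/s² does NOT reduce to kg * m^2 / s^3; a valid unit for power would be e.g. W.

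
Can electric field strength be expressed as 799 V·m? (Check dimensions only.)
No

electric field strength has SI base units: kg * m / (A * s^3)
V·m does NOT reduce to kg * m / (A * s^3); a valid unit for electric field strength would be e.g. V/m.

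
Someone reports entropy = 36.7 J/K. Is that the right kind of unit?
Yes

entropy has SI base units: kg * m^2 / (s^2 * K)
J/K reduces to the same SI base units, so it is a valid unit for entropy.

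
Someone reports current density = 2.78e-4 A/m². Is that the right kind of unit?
Yes

current density has SI base units: A / m^2
A/m² reduces to the same SI base units, so it is a valid unit for current density.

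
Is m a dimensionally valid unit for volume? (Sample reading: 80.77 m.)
No

volume has SI base units: m^3
m does NOT reduce to m^3; a valid unit for volume would be e.g. m³.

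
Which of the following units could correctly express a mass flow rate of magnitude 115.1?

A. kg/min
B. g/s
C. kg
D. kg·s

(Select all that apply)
A, B

mass flow rate has SI base units: kg / s

Checking each option against kg / s:
  A. kg/min: ✓ matches
  B. g/s: ✓ matches
  C. kg: ✗ does not match
  D. kg·s: ✗ does not match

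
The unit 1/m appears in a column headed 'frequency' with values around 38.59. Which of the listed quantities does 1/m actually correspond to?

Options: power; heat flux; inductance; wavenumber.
wavenumber

frequency should have units dimensionally equivalent to 1 / s (e.g. Hz).
The given unit '1/m' reduces to 1 / m. Of the listed options, that is the dimensionality of wavenumber.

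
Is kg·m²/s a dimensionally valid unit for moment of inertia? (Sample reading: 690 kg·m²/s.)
No

moment of inertia has SI base units: kg * m^2
kg·m²/s does NOT reduce to kg * m^2; a valid unit for moment of inertia would be e.g. kg·m².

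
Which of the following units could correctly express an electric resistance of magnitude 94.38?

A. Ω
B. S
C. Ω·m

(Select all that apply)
A

electric resistance has SI base units: kg * m^2 / (A^2 * s^3)

Checking each option against kg * m^2 / (A^2 * s^3):
  A. Ω: ✓ matches
  B. S: ✗ does not match
  C. Ω·m: ✗ does not match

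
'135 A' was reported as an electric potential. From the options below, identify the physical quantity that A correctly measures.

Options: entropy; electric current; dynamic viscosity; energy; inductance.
electric current

electric potential should have units dimensionally equivalent to kg * m^2 / (A * s^3) (e.g. V).
The given unit 'A' reduces to A. Of the listed options, that is the dimensionality of electric current.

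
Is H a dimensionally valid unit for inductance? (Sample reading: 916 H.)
Yes

inductance has SI base units: kg * m^2 / (A^2 * s^2)
H reduces to the same SI base units, so it is a valid unit for inductance.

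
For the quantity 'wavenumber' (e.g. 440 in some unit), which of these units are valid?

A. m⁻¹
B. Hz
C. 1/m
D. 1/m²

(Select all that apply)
A, C

wavenumber has SI base units: 1 / m

Checking each option against 1 / m:
  A. m⁻¹: ✓ matches
  B. Hz: ✗ does not match
  C. 1/m: ✓ matches
  D. 1/m²: ✗ does not match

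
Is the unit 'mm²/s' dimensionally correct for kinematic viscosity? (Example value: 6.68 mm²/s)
Yes

kinematic viscosity has SI base units: m^2 / s
mm²/s reduces to the same SI base units, so it is a valid unit for kinematic viscosity.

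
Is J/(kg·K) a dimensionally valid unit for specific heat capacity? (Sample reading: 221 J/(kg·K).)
Yes

specific heat capacity has SI base units: m^2 / (s^2 * K)
J/(kg·K) reduces to the same SI base units, so it is a valid unit for specific heat capacity.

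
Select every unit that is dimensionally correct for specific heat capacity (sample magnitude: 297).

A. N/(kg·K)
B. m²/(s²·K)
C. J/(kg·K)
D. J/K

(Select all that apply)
B, C

specific heat capacity has SI base units: m^2 / (s^2 * K)

Checking each option against m^2 / (s^2 * K):
  A. N/(kg·K): ✗ does not match
  B. m²/(s²·K): ✓ matches
  C. J/(kg·K): ✓ matches
  D. J/K: ✗ does not match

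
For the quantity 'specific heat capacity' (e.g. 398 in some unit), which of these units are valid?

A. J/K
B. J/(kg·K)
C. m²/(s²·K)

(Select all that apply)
B, C

specific heat capacity has SI base units: m^2 / (s^2 * K)

Checking each option against m^2 / (s^2 * K):
  A. J/K: ✗ does not match
  B. J/(kg·K): ✓ matches
  C. m²/(s²·K): ✓ matches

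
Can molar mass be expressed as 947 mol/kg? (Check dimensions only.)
No

molar mass has SI base units: kg / mol
mol/kg does NOT reduce to kg / mol; a valid unit for molar mass would be e.g. kg/mol.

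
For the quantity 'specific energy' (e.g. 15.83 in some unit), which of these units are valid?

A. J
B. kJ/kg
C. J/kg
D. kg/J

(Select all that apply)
B, C

specific energy has SI base units: m^2 / s^2

Checking each option against m^2 / s^2:
  A. J: ✗ does not match
  B. kJ/kg: ✓ matches
  C. J/kg: ✓ matches
  D. kg/J: ✗ does not match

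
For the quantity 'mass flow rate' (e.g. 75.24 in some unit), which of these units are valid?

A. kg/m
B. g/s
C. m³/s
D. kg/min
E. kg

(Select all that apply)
B, D

mass flow rate has SI base units: kg / s

Checking each option against kg / s:
  A. kg/m: ✗ does not match
  B. g/s: ✓ matches
  C. m³/s: ✗ does not match
  D. kg/min: ✓ matches
  E. kg: ✗ does not match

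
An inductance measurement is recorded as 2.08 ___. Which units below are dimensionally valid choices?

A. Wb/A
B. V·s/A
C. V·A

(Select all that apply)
A, B

inductance has SI base units: kg * m^2 / (A^2 * s^2)

Checking each option against kg * m^2 / (A^2 * s^2):
  A. Wb/A: ✓ matches
  B. V·s/A: ✓ matches
  C. V·A: ✗ does not match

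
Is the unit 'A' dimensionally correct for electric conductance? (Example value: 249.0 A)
No

electric conductance has SI base units: A^2 * s^3 / (kg * m^2)
A does NOT reduce to A^2 * s^3 / (kg * m^2); a valid unit for electric conductance would be e.g. S.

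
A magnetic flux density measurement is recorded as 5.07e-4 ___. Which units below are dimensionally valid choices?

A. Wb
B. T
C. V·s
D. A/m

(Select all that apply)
B

magnetic flux density has SI base units: kg / (A * s^2)

Checking each option against kg / (A * s^2):
  A. Wb: ✗ does not match
  B. T: ✓ matches
  C. V·s: ✗ does not match
  D. A/m: ✗ does not match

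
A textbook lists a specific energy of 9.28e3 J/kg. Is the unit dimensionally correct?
Yes

specific energy has SI base units: m^2 / s^2
J/kg reduces to the same SI base units, so it is a valid unit for specific energy.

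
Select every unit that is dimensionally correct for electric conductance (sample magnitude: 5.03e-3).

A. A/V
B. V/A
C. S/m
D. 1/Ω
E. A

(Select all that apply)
A, D

electric conductance has SI base units: A^2 * s^3 / (kg * m^2)

Checking each option against A^2 * s^3 / (kg * m^2):
  A. A/V: ✓ matches
  B. V/A: ✗ does not match
  C. S/m: ✗ does not match
  D. 1/Ω: ✓ matches
  E. A: ✗ does not match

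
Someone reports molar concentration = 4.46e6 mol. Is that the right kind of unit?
No

molar concentration has SI base units: mol / m^3
mol does NOT reduce to mol / m^3; a valid unit for molar concentration would be e.g. mol/m³.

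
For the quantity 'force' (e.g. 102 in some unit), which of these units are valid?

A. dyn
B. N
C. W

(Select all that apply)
A, B

force has SI base units: kg * m / s^2

Checking each option against kg * m / s^2:
  A. dyn: ✓ matches
  B. N: ✓ matches
  C. W: ✗ does not match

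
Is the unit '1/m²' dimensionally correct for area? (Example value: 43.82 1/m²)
No

area has SI base units: m^2
1/m² does NOT reduce to m^2; a valid unit for area would be e.g. m².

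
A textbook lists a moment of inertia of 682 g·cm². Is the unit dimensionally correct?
Yes

moment of inertia has SI base units: kg * m^2
g·cm² reduces to the same SI base units, so it is a valid unit for moment of inertia.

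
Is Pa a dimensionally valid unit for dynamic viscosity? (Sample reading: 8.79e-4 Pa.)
No

dynamic viscosity has SI base units: kg / (m * s)
Pa does NOT reduce to kg / (m * s); a valid unit for dynamic viscosity would be e.g. Pa·s.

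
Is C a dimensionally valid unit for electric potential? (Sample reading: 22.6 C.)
No

electric potential has SI base units: kg * m^2 / (A * s^3)
C does NOT reduce to kg * m^2 / (A * s^3); a valid unit for electric potential would be e.g. V.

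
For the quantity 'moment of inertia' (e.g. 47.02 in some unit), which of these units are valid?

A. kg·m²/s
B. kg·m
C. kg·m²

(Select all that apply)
C

moment of inertia has SI base units: kg * m^2

Checking each option against kg * m^2:
  A. kg·m²/s: ✗ does not match
  B. kg·m: ✗ does not match
  C. kg·m²: ✓ matches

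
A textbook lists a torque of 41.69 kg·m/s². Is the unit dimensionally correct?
No

torque has SI base units: kg * m^2 / s^2
kg·m/s² does NOT reduce to kg * m^2 / s^2; a valid unit for torque would be e.g. N·m.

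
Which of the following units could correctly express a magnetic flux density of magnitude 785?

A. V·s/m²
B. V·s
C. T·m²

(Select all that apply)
A

magnetic flux density has SI base units: kg / (A * s^2)

Checking each option against kg / (A * s^2):
  A. V·s/m²: ✓ matches
  B. V·s: ✗ does not match
  C. T·m²: ✗ does not match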